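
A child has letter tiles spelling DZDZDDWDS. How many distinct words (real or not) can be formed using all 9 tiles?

1512

DZDZDDWDS has 9 letters with D appearing 5 times and Z appearing twice.
Dividing 9! = 362880 by 5!·2! = 240 for the repeated letters gives 1512.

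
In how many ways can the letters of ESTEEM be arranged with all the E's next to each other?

Treat the 3 copies of E as a single block. The multiset to arrange is then {EEE, M, S, T}, 4 items in all.
All 4 items are distinct, so there are (4)! = 24 arrangements.

24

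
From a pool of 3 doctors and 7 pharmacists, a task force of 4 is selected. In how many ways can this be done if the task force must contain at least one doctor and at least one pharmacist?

175

With no constraint there are C(10,4) = 210 possible selections.
Subtract selections that omit an entire group: no doctors → C(7,4) = 35; no pharmacists → C(3,4) = 0.
Both groups omitted at once is impossible, so 210 − 35 = 175.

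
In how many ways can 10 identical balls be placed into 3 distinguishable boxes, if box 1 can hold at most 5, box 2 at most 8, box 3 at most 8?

45

Ignoring the caps, the number of non-negative solutions to x_1+…+x_3 = 10 is C(12,2) = 66.
Subtract solutions that violate a single cap (substitute x_i' = x_i − (cap_i+1)): x_1 ≥ 6 gives C(6,2) = 15; x_2 ≥ 9 gives C(3,2) = 3; x_3 ≥ 9 gives C(3,2) = 3. Together 21.
No two caps can be exceeded simultaneously, so the pair terms are all 0.
By inclusion–exclusion the count is 66 − 21 + 0 = 45.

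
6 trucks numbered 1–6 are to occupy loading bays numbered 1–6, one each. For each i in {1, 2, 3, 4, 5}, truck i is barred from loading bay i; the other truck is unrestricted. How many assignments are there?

Let Aᵢ (for 1 ≤ i ≤ 5) be the placements that put truck i in its forbidden loading bay. Any j of these fix j positions, leaving (6−j)! ways to fill the rest, and there are C(5,j) ways to pick which j.
By inclusion–exclusion, the number of valid placements is Σ_{j=0}^{5} (−1)^j C(5,j)·(6−j)!.
Computing: 720 − 600 + 240 − 60 + 10 − 1 = 309.

309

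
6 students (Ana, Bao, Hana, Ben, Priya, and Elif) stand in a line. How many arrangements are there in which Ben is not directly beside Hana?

There are 6! = 720 arrangements in all. If Ben and Hana are adjacent, merging them into one block gives 2·(5)! = 240 arrangements.
So 720 − 240 = 480 arrangements keep them apart.

480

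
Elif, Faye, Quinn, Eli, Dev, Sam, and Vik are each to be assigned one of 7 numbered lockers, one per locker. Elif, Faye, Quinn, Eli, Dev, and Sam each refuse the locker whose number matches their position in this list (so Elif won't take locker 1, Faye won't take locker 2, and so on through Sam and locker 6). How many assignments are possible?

2119

Let Aᵢ (for 1 ≤ i ≤ 6) be the placements that put person i in their forbidden locker. Any j of these fix j positions, leaving (7−j)! ways to fill the rest, and there are C(6,j) ways to pick which j.
By inclusion–exclusion, the number of valid placements is Σ_{j=0}^{6} (−1)^j C(6,j)·(7−j)!.
Computing: 5040 − 4320 + 1800 − 480 + 90 − 12 + 1 = 2119.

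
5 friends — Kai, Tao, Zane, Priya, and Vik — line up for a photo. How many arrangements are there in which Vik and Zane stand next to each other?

48

Treat {Vik, Zane} as a single unit. There are 4 units to order, and the pair itself can be ordered 2 ways.
That gives 2 × 4! = 2 × 24 = 48.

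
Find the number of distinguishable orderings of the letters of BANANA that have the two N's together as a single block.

20

Treat the 2 copies of N as a single block. The multiset to arrange is then {NN, A, A, A, B}, 5 items in all.
That gives (5)!/(3!) = 20 arrangements.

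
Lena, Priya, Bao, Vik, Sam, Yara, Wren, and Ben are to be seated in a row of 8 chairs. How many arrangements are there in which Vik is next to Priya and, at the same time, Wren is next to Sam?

2880

Treat {Vik,Priya} as one block (2 orders) and {Wren,Sam} as another (2 orders).
That leaves 6 units to arrange: 2 × 2 × 6! = 4 × 720 = 2880.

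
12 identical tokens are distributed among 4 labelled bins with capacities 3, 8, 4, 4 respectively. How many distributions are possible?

80

By stars and bars, unrestricted non-negative solutions to x_1+…+x_4 = 12 number C(12+3,3) = 455.
Subtract solutions that violate a single cap (substitute x_i' = x_i − (cap_i+1)): x_1 ≥ 4 gives C(11,3) = 165; x_2 ≥ 9 gives C(6,3) = 20; x_3 ≥ 5 gives C(10,3) = 120; x_4 ≥ 5 gives C(10,3) = 120. Together 425.
Add back pairs where two caps are both exceeded: 0 + 20 + 20 + 0 + 0 + 10 = 50.
By inclusion–exclusion the count is 455 − 425 + 50 = 80.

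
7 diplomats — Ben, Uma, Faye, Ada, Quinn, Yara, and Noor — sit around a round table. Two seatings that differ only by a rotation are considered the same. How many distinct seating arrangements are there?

Fix one person's seat to break rotational symmetry; the remaining 6 people can be arranged in (6)! = 720 ways.

720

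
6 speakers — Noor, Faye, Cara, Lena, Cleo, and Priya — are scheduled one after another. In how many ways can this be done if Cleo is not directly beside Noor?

There are 6! = 720 arrangements in all. If Cleo and Noor are adjacent, merging them into one block gives 2·(5)! = 240 arrangements.
So 720 − 240 = 480 arrangements keep them apart.

480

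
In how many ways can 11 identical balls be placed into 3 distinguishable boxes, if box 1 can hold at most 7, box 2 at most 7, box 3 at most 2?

15

By stars and bars, unrestricted non-negative solutions to x_1+…+x_3 = 11 number C(11+2,2) = 78.
Subtract solutions that violate a single cap (substitute x_i' = x_i − (cap_i+1)): x_1 ≥ 8 gives C(5,2) = 10; x_2 ≥ 8 gives C(5,2) = 10; x_3 ≥ 3 gives C(10,2) = 45. Together 65.
Add back pairs where two caps are both exceeded: 0 + 1 + 1 = 2.
By inclusion–exclusion the count is 78 − 65 + 2 = 15.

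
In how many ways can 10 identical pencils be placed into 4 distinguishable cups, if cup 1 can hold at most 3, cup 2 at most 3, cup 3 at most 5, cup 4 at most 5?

62

Ignoring the caps, the number of non-negative solutions to x_1+…+x_4 = 10 is C(13,3) = 286.
Subtract solutions that violate a single cap (substitute x_i' = x_i − (cap_i+1)): x_1 ≥ 4 gives C(9,3) = 84; x_2 ≥ 4 gives C(9,3) = 84; x_3 ≥ 6 gives C(7,3) = 35; x_4 ≥ 6 gives C(7,3) = 35. Together 238.
Add back pairs where two caps are both exceeded: 10 + 1 + 1 + 1 + 1 + 0 = 14.
By inclusion–exclusion the count is 286 − 238 + 14 = 62.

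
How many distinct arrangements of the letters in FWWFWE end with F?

20

With the last slot taken by F, it remains to arrange the other 5 letters (WWFWE).
Those 5 letters have W appearing 3 times, giving (5)!/(3!) = 20.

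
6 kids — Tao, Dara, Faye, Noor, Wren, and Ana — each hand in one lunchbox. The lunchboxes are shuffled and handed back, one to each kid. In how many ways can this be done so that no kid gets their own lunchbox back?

265

Count assignments avoiding every fixed point. For any j of the 6 kids fixed to their own lunchbox, the other 6−j can be arranged in (6−j)! ways.
By inclusion–exclusion this is Σ_{j=0}^{6} (−1)^j C(6,j)·(6−j)!.
Computing: 720 − 720 + 360 − 120 + 30 − 6 + 1 = 265.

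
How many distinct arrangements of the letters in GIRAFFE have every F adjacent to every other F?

720

Treat the 2 copies of F as a single block. The multiset to arrange is then {FF, A, E, G, I, R}, 6 items in all.
All 6 items are distinct, so there are (6)! = 720 arrangements.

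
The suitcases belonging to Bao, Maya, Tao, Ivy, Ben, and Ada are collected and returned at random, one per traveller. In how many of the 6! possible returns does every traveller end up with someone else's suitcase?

Let Aᵢ be the assignments in which traveller i gets their own suitcase. We want the size of the complement of A₁∪…∪A_6.
By inclusion–exclusion this is Σ_{j=0}^{6} (−1)^j C(6,j)·(6−j)!.
Computing: 720 − 720 + 360 − 120 + 30 − 6 + 1 = 265.

265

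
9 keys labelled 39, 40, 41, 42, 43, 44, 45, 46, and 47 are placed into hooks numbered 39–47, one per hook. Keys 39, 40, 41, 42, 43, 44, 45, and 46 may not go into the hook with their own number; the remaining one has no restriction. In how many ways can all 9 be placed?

Let Aᵢ (for 39 ≤ i ≤ 46) be the placements that put key i in its forbidden hook. Any j of these fix j positions, leaving (9−j)! ways to fill the rest, and there are C(8,j) ways to pick which j.
By inclusion–exclusion, the number of valid placements is Σ_{j=0}^{8} (−1)^j C(8,j)·(9−j)!.
Computing: 362880 − 322560 + 141120 − 40320 + 8400 − 1344 + 168 − 16 + 1 = 148329.

148329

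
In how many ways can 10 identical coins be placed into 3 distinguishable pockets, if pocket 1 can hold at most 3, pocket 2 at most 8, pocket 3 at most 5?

Without the upper bounds there are C(12,2) = 66 ways to split 10 among 3 pockets.
Subtract solutions that violate a single cap (substitute x_i' = x_i − (cap_i+1)): x_1 ≥ 4 gives C(8,2) = 28; x_2 ≥ 9 gives C(3,2) = 3; x_3 ≥ 6 gives C(6,2) = 15. Together 46.
Add back pairs where two caps are both exceeded: 0 + 1 + 0 = 1.
By inclusion–exclusion the count is 66 − 46 + 1 = 21.

21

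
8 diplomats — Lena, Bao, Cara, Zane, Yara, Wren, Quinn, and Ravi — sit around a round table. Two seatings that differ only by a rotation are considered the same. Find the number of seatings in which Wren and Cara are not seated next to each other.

3600

All circular seatings of 8 people number (7)! = 5040.
Seatings with Wren beside Cara: treat them as a block with 2 internal orders, giving 2 × (6)! = 1440.
Subtracting, 5040 − 1440 = 3600.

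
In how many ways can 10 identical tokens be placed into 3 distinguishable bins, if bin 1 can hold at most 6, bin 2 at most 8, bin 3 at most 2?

Without the upper bounds there are C(12,2) = 66 ways to split 10 among 3 bins.
Subtract solutions that violate a single cap (substitute x_i' = x_i − (cap_i+1)): x_1 ≥ 7 gives C(5,2) = 10; x_2 ≥ 9 gives C(3,2) = 3; x_3 ≥ 3 gives C(9,2) = 36. Together 49.
Add back pairs where two caps are both exceeded: 0 + 1 + 0 = 1.
By inclusion–exclusion the count is 66 − 49 + 1 = 18.

18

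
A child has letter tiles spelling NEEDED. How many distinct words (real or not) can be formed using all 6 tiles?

Letter multiplicities in NEEDED: D×2, E×3, N×1.
Dividing 6! = 720 by 3!·2! = 12 for the repeated letters gives 60.

60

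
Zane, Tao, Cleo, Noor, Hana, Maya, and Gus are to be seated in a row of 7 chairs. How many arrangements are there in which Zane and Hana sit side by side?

1440

Place the 5 others and the Zane-Hana pair as 6 objects in a line; the pair has 2 internal arrangements.
So the count is 2·(6)! = 1440.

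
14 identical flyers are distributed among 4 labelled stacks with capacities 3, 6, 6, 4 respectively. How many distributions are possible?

51

Without the upper bounds there are C(17,3) = 680 ways to split 14 among 4 stacks.
Subtract solutions that violate a single cap (substitute x_i' = x_i − (cap_i+1)): x_1 ≥ 4 gives C(13,3) = 286; x_2 ≥ 7 gives C(10,3) = 120; x_3 ≥ 7 gives C(10,3) = 120; x_4 ≥ 5 gives C(12,3) = 220. Together 746.
Add back pairs where two caps are both exceeded: 20 + 20 + 56 + 1 + 10 + 10 = 117.
By inclusion–exclusion the count is 680 − 746 + 117 = 51.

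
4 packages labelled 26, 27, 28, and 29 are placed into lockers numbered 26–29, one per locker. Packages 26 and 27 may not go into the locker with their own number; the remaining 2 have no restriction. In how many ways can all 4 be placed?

Let Aᵢ (for i ∈ {26, 27}) be the placements that put package i in its forbidden locker. Any j of these fix j positions, leaving (4−j)! ways to fill the rest, and there are C(2,j) ways to pick which j.
By inclusion–exclusion, the number of valid placements is Σ_{j=0}^{2} (−1)^j C(2,j)·(4−j)!.
Computing: 24 − 12 + 2 = 14.

14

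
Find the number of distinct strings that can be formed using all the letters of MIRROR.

The 6 letters of MIRROR have repeats: R appearing 3 times.
So there are 6! / (3!) = 120 distinguishable arrangements.

120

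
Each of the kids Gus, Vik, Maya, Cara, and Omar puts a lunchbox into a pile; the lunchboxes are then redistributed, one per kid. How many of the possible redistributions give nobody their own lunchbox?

44

This is the derangement count D_5: permutations of 5 items with no fixed point.
By inclusion–exclusion this is Σ_{j=0}^{5} (−1)^j C(5,j)·(5−j)!.
Computing: 120 − 120 + 60 − 20 + 5 − 1 = 44.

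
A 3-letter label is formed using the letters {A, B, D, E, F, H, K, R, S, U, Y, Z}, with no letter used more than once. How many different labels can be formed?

Choose and order 3 of the 12 symbols: the first letter has 12 options, the next 11, then 10.
That product is 12 × 11 × 10 = 1320.

1320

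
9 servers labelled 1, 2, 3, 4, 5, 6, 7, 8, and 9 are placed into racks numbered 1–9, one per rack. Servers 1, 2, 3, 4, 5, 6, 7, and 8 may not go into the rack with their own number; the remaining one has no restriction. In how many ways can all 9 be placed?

Let Aᵢ (for 1 ≤ i ≤ 8) be the placements that put server i in its forbidden rack. Any j of these fix j positions, leaving (9−j)! ways to fill the rest, and there are C(8,j) ways to pick which j.
By inclusion–exclusion, the number of valid placements is Σ_{j=0}^{8} (−1)^j C(8,j)·(9−j)!.
Computing: 362880 − 322560 + 141120 − 40320 + 8400 − 1344 + 168 − 16 + 1 = 148329.

148329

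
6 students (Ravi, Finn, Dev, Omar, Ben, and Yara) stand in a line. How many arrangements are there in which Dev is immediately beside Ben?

240

Glue Dev and Ben into one block (2 internal orders), leaving 5 units to arrange in a row.
So the count is 2·(5)! = 240.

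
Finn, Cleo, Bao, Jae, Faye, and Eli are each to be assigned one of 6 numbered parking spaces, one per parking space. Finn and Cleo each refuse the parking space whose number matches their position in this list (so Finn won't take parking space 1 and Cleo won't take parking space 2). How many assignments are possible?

504

Let Aᵢ (for i ∈ {1, 2}) be the placements that put person i in their forbidden parking space. Any j of these fix j positions, leaving (6−j)! ways to fill the rest, and there are C(2,j) ways to pick which j.
By inclusion–exclusion, the number of valid placements is Σ_{j=0}^{2} (−1)^j C(2,j)·(6−j)!.
Computing: 720 − 240 + 24 = 504.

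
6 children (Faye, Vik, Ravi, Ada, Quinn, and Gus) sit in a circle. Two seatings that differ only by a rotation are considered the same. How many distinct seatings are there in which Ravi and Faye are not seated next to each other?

All circular seatings of 6 people number (5)! = 120.
Those with Ravi next to Faye: fuse the pair into one unit and seat 5 units around a circle — 2·(4)! = 48.
Subtracting, 120 − 48 = 72.

72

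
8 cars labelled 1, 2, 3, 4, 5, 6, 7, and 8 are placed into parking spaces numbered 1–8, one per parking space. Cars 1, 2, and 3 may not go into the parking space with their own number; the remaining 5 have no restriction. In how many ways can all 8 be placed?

Let Aᵢ (for i ∈ {1, 2, 3}) be the placements that put car i in its forbidden parking space. Any j of these fix j positions, leaving (8−j)! ways to fill the rest, and there are C(3,j) ways to pick which j.
By inclusion–exclusion, the number of valid placements is Σ_{j=0}^{3} (−1)^j C(3,j)·(8−j)!.
Computing: 40320 − 15120 + 2160 − 120 = 27240.

27240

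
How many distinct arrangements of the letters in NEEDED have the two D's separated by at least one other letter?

There are 6!/(3!·2!) = 60 arrangements of NEEDED in total.
If the two D's are adjacent, glue them into one block, leaving 5 items to arrange: (5)!/(3!) = 20 ways.
Subtracting, 60 − 20 = 40 arrangements keep the D's apart.

40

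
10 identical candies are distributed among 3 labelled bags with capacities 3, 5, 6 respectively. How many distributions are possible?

Ignoring the caps, the number of non-negative solutions to x_1+…+x_3 = 10 is C(12,2) = 66.
Subtract solutions that violate a single cap (substitute x_i' = x_i − (cap_i+1)): x_1 ≥ 4 gives C(8,2) = 28; x_2 ≥ 6 gives C(6,2) = 15; x_3 ≥ 7 gives C(5,2) = 10. Together 53.
Add back pairs where two caps are both exceeded: 1 + 0 + 0 = 1.
By inclusion–exclusion the count is 66 − 53 + 1 = 14.

14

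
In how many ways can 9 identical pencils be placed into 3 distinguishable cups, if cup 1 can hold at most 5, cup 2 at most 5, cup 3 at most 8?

34

Without the upper bounds there are C(11,2) = 55 ways to split 9 among 3 cups.
Subtract solutions that violate a single cap (substitute x_i' = x_i − (cap_i+1)): x_1 ≥ 6 gives C(5,2) = 10; x_2 ≥ 6 gives C(5,2) = 10; x_3 ≥ 9 gives C(2,2) = 1. Together 21.
No two caps can be exceeded simultaneously, so the pair terms are all 0.
By inclusion–exclusion the count is 55 − 21 + 0 = 34.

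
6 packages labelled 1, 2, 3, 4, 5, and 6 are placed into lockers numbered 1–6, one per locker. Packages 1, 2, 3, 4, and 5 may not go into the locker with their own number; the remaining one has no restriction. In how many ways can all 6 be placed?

Let Aᵢ (for 1 ≤ i ≤ 5) be the placements that put package i in its forbidden locker. Any j of these fix j positions, leaving (6−j)! ways to fill the rest, and there are C(5,j) ways to pick which j.
By inclusion–exclusion, the number of valid placements is Σ_{j=0}^{5} (−1)^j C(5,j)·(6−j)!.
Computing: 720 − 600 + 240 − 60 + 10 − 1 = 309.

309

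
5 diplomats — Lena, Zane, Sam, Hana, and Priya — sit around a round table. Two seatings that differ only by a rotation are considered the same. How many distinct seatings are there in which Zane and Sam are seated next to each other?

Glue Zane and Sam into a block (2 internal orders). Seating 4 units around a circle gives (3)! arrangements.
So 2 × (3)! = 2 × 6 = 12.

12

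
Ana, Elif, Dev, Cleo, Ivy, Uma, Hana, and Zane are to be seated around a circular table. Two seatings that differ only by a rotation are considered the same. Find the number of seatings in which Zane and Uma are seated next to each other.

Glue Zane and Uma into a block (2 internal orders). Seating 7 units around a circle gives (6)! arrangements.
So 2 × (6)! = 2 × 720 = 1440.

1440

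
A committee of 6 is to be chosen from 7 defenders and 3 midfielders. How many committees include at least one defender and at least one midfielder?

203

Unrestricted: C(10,6) = 210 ways to pick any 6 of the 10.
Subtract selections that omit an entire group: no defenders → C(3,6) = 0; no midfielders → C(7,6) = 7.
Both groups omitted at once is impossible, so 210 − 7 = 203.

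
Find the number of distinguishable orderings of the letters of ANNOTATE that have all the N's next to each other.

1260

Treat the 2 copies of N as a single block. The multiset to arrange is then {NN, A, A, E, O, T, T}, 7 items in all.
That gives (7)!/(2!·2!) = 1260 arrangements.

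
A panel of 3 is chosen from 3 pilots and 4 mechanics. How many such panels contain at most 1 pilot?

Split by how many pilots are chosen (0 through 1).
Sum: C(3,0)·C(4,3) + C(3,1)·C(4,2) = 4 + 18 = 22.

22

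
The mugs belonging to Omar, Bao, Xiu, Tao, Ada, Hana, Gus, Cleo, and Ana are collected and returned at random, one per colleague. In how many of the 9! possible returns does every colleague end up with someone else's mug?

133496

This is the derangement count D_9: permutations of 9 items with no fixed point.
By inclusion–exclusion this is Σ_{j=0}^{9} (−1)^j C(9,j)·(9−j)!.
Computing: 362880 − 362880 + 181440 − 60480 + 15120 − 3024 + 504 − 72 + 9 − 1 = 133496.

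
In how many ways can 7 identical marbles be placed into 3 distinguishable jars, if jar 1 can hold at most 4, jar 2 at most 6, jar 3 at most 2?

Without the upper bounds there are C(9,2) = 36 ways to split 7 among 3 jars.
Subtract solutions that violate a single cap (substitute x_i' = x_i − (cap_i+1)): x_1 ≥ 5 gives C(4,2) = 6; x_2 ≥ 7 gives C(2,2) = 1; x_3 ≥ 3 gives C(6,2) = 15. Together 22.
No two caps can be exceeded simultaneously, so the pair terms are all 0.
By inclusion–exclusion the count is 36 − 22 + 0 = 14.

14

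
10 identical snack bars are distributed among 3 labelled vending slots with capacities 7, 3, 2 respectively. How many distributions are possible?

6

Without the upper bounds there are C(12,2) = 66 ways to split 10 among 3 vending slots.
Subtract solutions that violate a single cap (substitute x_i' = x_i − (cap_i+1)): x_1 ≥ 8 gives C(4,2) = 6; x_2 ≥ 4 gives C(8,2) = 28; x_3 ≥ 3 gives C(9,2) = 36. Together 70.
Add back pairs where two caps are both exceeded: 0 + 0 + 10 = 10.
By inclusion–exclusion the count is 66 − 70 + 10 = 6.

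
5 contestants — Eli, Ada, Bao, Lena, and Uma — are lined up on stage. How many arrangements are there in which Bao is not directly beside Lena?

Of the 5! = 120 arrangements, those with Bao and Lena adjacent number 2 × 4! = 48 (treat the pair as a block with 2 internal orders).
Complementary counting: 120 − 48 = 72.

72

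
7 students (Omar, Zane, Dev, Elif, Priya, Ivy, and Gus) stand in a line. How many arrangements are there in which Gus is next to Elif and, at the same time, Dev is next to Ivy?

Treat {Gus,Elif} as one block (2 orders) and {Dev,Ivy} as another (2 orders).
That leaves 5 units to arrange: 2 × 2 × 5! = 4 × 120 = 480.

480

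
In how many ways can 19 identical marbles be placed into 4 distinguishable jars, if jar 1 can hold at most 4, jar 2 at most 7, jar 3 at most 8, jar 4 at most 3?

20

Ignoring the caps, the number of non-negative solutions to x_1+…+x_4 = 19 is C(22,3) = 1540.
Subtract solutions that violate a single cap (substitute x_i' = x_i − (cap_i+1)): x_1 ≥ 5 gives C(17,3) = 680; x_2 ≥ 8 gives C(14,3) = 364; x_3 ≥ 9 gives C(13,3) = 286; x_4 ≥ 4 gives C(18,3) = 816. Together 2146.
Add back pairs where two caps are both exceeded: 84 + 56 + 286 + 10 + 120 + 84 = 640.
Subtract triples: 0 + 10 + 4 + 0 = 14.
By inclusion–exclusion the count is 1540 − 2146 + 640 − 14 = 20.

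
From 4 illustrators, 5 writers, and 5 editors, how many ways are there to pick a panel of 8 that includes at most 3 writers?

Split by how many writers are chosen (0 through 3).
Sum: C(5,0)·C(9,8) + C(5,1)·C(9,7) + C(5,2)·C(9,6) + C(5,3)·C(9,5) = 9 + 180 + 840 + 1260 = 2289.

2289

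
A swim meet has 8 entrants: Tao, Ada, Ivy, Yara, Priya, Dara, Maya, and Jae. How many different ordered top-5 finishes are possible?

6720

This is an ordered selection of 5 from 8: P(8,5).
That gives 8 × 7 × 6 × 5 × 4 = 6720.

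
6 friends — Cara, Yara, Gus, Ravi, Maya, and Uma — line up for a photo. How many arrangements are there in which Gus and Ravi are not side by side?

There are 6! = 720 arrangements in all. If Gus and Ravi are adjacent, merging them into one block gives 2·(5)! = 240 arrangements.
Complementary counting: 720 − 240 = 480.

480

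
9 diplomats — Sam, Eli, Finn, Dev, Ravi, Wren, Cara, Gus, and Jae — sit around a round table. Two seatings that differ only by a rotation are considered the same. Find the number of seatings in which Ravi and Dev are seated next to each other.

10080

Glue Ravi and Dev into a block (2 internal orders). Seating 8 units around a circle gives (7)! arrangements.
So 2 × (7)! = 2 × 5040 = 10080.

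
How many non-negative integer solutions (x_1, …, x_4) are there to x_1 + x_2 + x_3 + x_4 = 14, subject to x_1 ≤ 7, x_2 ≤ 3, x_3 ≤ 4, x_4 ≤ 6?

70

By stars and bars, unrestricted non-negative solutions to x_1+…+x_4 = 14 number C(14+3,3) = 680.
Subtract solutions that violate a single cap (substitute x_i' = x_i − (cap_i+1)): x_1 ≥ 8 gives C(9,3) = 84; x_2 ≥ 4 gives C(13,3) = 286; x_3 ≥ 5 gives C(12,3) = 220; x_4 ≥ 7 gives C(10,3) = 120. Together 710.
Add back pairs where two caps are both exceeded: 10 + 4 + 0 + 56 + 20 + 10 = 100.
By inclusion–exclusion the count is 680 − 710 + 100 = 70.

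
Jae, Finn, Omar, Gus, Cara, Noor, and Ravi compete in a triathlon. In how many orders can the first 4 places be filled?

This is an ordered selection of 4 from 7: P(7,4).
That gives 7 × 6 × 5 × 4 = 840.

840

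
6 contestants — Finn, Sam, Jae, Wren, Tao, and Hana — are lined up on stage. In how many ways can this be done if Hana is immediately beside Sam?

240

Treat {Hana, Sam} as a single unit. There are 5 units to order, and the pair itself can be ordered 2 ways.
So the count is 2·(5)! = 240.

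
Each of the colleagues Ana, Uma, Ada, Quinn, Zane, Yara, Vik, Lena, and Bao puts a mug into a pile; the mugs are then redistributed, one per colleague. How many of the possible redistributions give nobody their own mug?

This is the derangement count D_9: permutations of 9 items with no fixed point.
By inclusion–exclusion this is Σ_{j=0}^{9} (−1)^j C(9,j)·(9−j)!.
Computing: 362880 − 362880 + 181440 − 60480 + 15120 − 3024 + 504 − 72 + 9 − 1 = 133496.

133496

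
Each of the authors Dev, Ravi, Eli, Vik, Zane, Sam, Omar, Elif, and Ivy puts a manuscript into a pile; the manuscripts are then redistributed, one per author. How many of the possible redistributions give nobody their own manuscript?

This is the derangement count D_9: permutations of 9 items with no fixed point.
By inclusion–exclusion this is Σ_{j=0}^{9} (−1)^j C(9,j)·(9−j)!.
Computing: 362880 − 362880 + 181440 − 60480 + 15120 − 3024 + 504 − 72 + 9 − 1 = 133496.

133496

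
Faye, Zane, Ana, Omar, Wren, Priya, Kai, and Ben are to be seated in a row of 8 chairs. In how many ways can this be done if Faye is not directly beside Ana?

There are 8! = 40320 arrangements in all. If Faye and Ana are adjacent, merging them into one block gives 2·(7)! = 10080 arrangements.
So 40320 − 10080 = 30240 arrangements keep them apart.

30240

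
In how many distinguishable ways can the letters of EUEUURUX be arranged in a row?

840

EUEUURUX has 8 letters with E appearing twice and U appearing 4 times.
Dividing 8! = 40320 by 4!·2! = 48 for the repeated letters gives 840.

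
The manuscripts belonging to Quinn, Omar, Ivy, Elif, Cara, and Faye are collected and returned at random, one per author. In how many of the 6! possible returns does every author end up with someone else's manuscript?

265

This is the derangement count D_6: permutations of 6 items with no fixed point.
By inclusion–exclusion this is Σ_{j=0}^{6} (−1)^j C(6,j)·(6−j)!.
Computing: 720 − 720 + 360 − 120 + 30 − 6 + 1 = 265.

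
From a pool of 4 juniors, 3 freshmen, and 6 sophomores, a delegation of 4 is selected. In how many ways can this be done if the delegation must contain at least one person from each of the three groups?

Total 4-person selections from all 13: C(13,4) = 715.
Subtract selections that omit an entire group: no juniors → C(9,4) = 126; no freshmen → C(10,4) = 210; no sophomores → C(7,4) = 35.
Add back selections omitting two groups (i.e. drawn from a single group): C(4,4) + C(3,4) + C(6,4) = 16.
By inclusion–exclusion: 715 − 371 + 16 = 360.

360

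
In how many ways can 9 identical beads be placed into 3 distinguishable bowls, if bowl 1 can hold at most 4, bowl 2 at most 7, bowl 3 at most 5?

Ignoring the caps, the number of non-negative solutions to x_1+…+x_3 = 9 is C(11,2) = 55.
Subtract solutions that violate a single cap (substitute x_i' = x_i − (cap_i+1)): x_1 ≥ 5 gives C(6,2) = 15; x_2 ≥ 8 gives C(3,2) = 3; x_3 ≥ 6 gives C(5,2) = 10. Together 28.
No two caps can be exceeded simultaneously, so the pair terms are all 0.
By inclusion–exclusion the count is 55 − 28 + 0 = 27.

27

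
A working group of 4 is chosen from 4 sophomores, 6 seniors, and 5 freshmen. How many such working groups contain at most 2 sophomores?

Split by how many sophomores are chosen (0 through 2).
Sum: C(4,0)·C(11,4) + C(4,1)·C(11,3) + C(4,2)·C(11,2) = 330 + 660 + 330 = 1320.

1320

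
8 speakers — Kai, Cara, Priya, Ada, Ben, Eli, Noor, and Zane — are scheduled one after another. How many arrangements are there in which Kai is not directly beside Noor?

30240

There are 8! = 40320 arrangements in all. If Kai and Noor are adjacent, merging them into one block gives 2·(7)! = 10080 arrangements.
Complementary counting: 40320 − 10080 = 30240.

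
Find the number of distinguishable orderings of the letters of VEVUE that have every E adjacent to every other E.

Treat the 2 copies of E as a single block. The multiset to arrange is then {EE, U, V, V}, 4 items in all.
That gives (4)!/(2!) = 12 arrangements.

12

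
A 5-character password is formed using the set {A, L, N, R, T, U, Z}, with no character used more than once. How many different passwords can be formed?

This is a permutation of 5 out of 7: P(7,5) = 7!/2!.
7 × 6 × 5 × 4 × 3 = 2520.

2520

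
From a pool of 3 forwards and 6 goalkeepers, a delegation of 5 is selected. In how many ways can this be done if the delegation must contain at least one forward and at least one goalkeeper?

Unrestricted: C(9,5) = 126 ways to pick any 5 of the 9.
Subtract selections that omit an entire group: no forwards → C(6,5) = 6; no goalkeepers → C(3,5) = 0.
Both groups omitted at once is impossible, so 126 − 6 = 120.

120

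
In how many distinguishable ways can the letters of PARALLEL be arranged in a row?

3360

PARALLEL has 8 letters with A appearing twice and L appearing 3 times.
The number of distinct arrangements is 8!/(3!·2!) = 40320/12 = 3360.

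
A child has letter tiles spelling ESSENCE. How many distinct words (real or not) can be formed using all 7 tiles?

Letter multiplicities in ESSENCE: C×1, E×3, N×1, S×2.
So there are 7! / (3!·2!) = 420 distinguishable arrangements.

420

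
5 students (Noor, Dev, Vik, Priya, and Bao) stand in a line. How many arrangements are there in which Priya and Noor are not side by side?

There are 5! = 120 arrangements in all. If Priya and Noor are adjacent, merging them into one block gives 2·(4)! = 48 arrangements.
Complementary counting: 120 − 48 = 72.

72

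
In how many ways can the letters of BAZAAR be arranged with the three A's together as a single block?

24

Treat the 3 copies of A as a single block. The multiset to arrange is then {AAA, B, R, Z}, 4 items in all.
All 4 items are distinct, so there are (4)! = 24 arrangements.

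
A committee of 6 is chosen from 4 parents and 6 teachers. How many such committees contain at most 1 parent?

25

Split by how many parents are chosen (0 through 1).
Sum: C(4,0)·C(6,6) + C(4,1)·C(6,5) = 1 + 24 = 25.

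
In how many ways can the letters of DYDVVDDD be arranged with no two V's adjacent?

126

There are 8!/(5!·2!) = 168 arrangements of DYDVVDDD in total.
If the two V's are adjacent, glue them into one block, leaving 7 items to arrange: (7)!/(5!) = 42 ways.
Hence 168 − 42 = 126.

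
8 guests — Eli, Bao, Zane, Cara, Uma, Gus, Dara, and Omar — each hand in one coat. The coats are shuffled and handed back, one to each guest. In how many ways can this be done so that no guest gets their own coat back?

Count assignments avoiding every fixed point. For any j of the 8 guests fixed to their own coat, the other 8−j can be arranged in (8−j)! ways.
By inclusion–exclusion this is Σ_{j=0}^{8} (−1)^j C(8,j)·(8−j)!.
Computing: 40320 − 40320 + 20160 − 6720 + 1680 − 336 + 56 − 8 + 1 = 14833.

14833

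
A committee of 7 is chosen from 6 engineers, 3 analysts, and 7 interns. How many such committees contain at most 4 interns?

10620

Split by how many interns are chosen (0 through 4).
Sum: C(7,0)·C(9,7) + C(7,1)·C(9,6) + C(7,2)·C(9,5) + C(7,3)·C(9,4) + C(7,4)·C(9,3) = 36 + 588 + 2646 + 4410 + 2940 = 10620.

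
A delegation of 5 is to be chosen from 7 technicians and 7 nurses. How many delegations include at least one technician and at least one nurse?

1960

Unrestricted: C(14,5) = 2002 ways to pick any 5 of the 14.
Selections missing a whole group: no technicians → C(7,5) = 21; no nurses → C(7,5) = 21.
Both groups omitted at once is impossible, so 2002 − 42 = 1960.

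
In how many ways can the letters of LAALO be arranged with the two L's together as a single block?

12

Treat the 2 copies of L as a single block. The multiset to arrange is then {LL, A, A, O}, 4 items in all.
That gives (4)!/(2!) = 12 arrangements.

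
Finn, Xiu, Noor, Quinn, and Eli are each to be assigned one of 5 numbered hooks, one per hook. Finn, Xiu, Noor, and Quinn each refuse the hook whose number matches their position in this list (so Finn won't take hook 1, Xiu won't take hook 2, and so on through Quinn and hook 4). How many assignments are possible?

53

Let Aᵢ (for 1 ≤ i ≤ 4) be the placements that put person i in their forbidden hook. Any j of these fix j positions, leaving (5−j)! ways to fill the rest, and there are C(4,j) ways to pick which j.
By inclusion–exclusion, the number of valid placements is Σ_{j=0}^{4} (−1)^j C(4,j)·(5−j)!.
Computing: 120 − 96 + 36 − 8 + 1 = 53.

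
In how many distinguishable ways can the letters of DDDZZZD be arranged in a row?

35

The 7 letters of DDDZZZD have repeats: D appearing 4 times and Z appearing 3 times.
Dividing 7! = 5040 by 4!·3! = 144 for the repeated letters gives 35.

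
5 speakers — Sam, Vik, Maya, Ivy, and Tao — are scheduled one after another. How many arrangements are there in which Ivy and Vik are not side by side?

There are 5! = 120 arrangements in all. If Ivy and Vik are adjacent, merging them into one block gives 2·(4)! = 48 arrangements.
Complementary counting: 120 − 48 = 72.

72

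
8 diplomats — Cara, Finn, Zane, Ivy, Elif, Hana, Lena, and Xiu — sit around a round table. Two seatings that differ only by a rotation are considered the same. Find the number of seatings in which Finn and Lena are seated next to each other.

Treat {Finn, Lena} as one unit (2 internal orders) and seat the resulting 7 units around the table: (6)! circular arrangements.
So 2 × (6)! = 2 × 720 = 1440.

1440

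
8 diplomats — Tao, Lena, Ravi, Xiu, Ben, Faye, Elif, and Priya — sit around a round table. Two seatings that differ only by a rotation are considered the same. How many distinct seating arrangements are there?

5040

Fix one person's seat to break rotational symmetry; the remaining 7 people can be arranged in (7)! = 5040 ways.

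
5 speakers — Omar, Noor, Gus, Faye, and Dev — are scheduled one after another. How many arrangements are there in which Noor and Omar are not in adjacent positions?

Of the 5! = 120 arrangements, those with Noor and Omar adjacent number 2 × 4! = 48 (treat the pair as a block with 2 internal orders).
So 120 − 48 = 72 arrangements keep them apart.

72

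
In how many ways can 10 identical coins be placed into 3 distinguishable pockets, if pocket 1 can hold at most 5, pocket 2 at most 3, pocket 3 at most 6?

By stars and bars, unrestricted non-negative solutions to x_1+…+x_3 = 10 number C(10+2,2) = 66.
Subtract solutions that violate a single cap (substitute x_i' = x_i − (cap_i+1)): x_1 ≥ 6 gives C(6,2) = 15; x_2 ≥ 4 gives C(8,2) = 28; x_3 ≥ 7 gives C(5,2) = 10. Together 53.
Add back pairs where two caps are both exceeded: 1 + 0 + 0 = 1.
By inclusion–exclusion the count is 66 − 53 + 1 = 14.

14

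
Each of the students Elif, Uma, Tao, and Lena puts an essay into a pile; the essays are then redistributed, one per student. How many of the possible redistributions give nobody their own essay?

9

This is the derangement count D_4: permutations of 4 items with no fixed point.
By inclusion–exclusion this is Σ_{j=0}^{4} (−1)^j C(4,j)·(4−j)!.
Computing: 24 − 24 + 12 − 4 + 1 = 9.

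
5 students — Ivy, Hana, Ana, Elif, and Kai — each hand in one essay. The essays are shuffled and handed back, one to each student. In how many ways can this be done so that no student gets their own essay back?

Count assignments avoiding every fixed point. For any j of the 5 students fixed to their own essay, the other 5−j can be arranged in (5−j)! ways.
By inclusion–exclusion this is Σ_{j=0}^{5} (−1)^j C(5,j)·(5−j)!.
Computing: 120 − 120 + 60 − 20 + 5 − 1 = 44.

44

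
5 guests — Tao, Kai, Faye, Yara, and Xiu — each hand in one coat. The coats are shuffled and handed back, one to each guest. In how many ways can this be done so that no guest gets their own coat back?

44

This is the derangement count D_5: permutations of 5 items with no fixed point.
By inclusion–exclusion this is Σ_{j=0}^{5} (−1)^j C(5,j)·(5−j)!.
Computing: 120 − 120 + 60 − 20 + 5 − 1 = 44.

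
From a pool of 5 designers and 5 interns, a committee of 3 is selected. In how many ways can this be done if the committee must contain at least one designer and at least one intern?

Total 3-person selections from all 10: C(10,3) = 120.
Subtract selections that omit an entire group: no designers → C(5,3) = 10; no interns → C(5,3) = 10.
Both groups omitted at once is impossible, so 120 − 20 = 100.

100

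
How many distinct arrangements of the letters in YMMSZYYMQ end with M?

3360

Fix M in the last position and arrange the remaining 8 letters.
Those 8 letters have M appearing twice and Y appearing 3 times, giving (8)!/(3!·2!) = 3360.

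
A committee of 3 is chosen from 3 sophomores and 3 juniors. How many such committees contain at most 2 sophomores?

Split by how many sophomores are chosen (0 through 2).
Sum: C(3,0)·C(3,3) + C(3,1)·C(3,2) + C(3,2)·C(3,1) = 1 + 9 + 9 = 19.

19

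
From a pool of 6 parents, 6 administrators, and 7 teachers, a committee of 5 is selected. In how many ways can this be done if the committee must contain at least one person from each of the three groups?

8295

With no constraint there are C(19,5) = 11628 possible selections.
Selections missing a whole group: no parents → C(13,5) = 1287; no administrators → C(13,5) = 1287; no teachers → C(12,5) = 792.
Add back selections omitting two groups (i.e. drawn from a single group): C(6,5) + C(6,5) + C(7,5) = 33.
By inclusion–exclusion: 11628 − 3366 + 33 = 8295.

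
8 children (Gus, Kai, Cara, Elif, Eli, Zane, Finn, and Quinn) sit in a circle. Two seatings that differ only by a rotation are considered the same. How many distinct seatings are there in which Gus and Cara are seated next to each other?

Treat {Gus, Cara} as one unit (2 internal orders) and seat the resulting 7 units around the table: (6)! circular arrangements.
So 2 × (6)! = 2 × 720 = 1440.

1440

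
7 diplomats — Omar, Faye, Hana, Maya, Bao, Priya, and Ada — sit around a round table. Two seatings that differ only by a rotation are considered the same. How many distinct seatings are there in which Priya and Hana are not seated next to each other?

480

All circular seatings of 7 people number (6)! = 720.
Those with Priya next to Hana: fuse the pair into one unit and seat 6 units around a circle — 2·(5)! = 240.
Subtracting, 720 − 240 = 480.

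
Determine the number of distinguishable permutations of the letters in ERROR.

20

Letter multiplicities in ERROR: E×1, O×1, R×3.
The number of distinct arrangements is 5!/(3!) = 120/6 = 20.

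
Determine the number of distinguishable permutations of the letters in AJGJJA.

60

AJGJJA has 6 letters with A appearing twice and J appearing 3 times.
Dividing 6! = 720 by 3!·2! = 12 for the repeated letters gives 60.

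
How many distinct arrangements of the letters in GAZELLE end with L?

With the last slot taken by L, it remains to arrange the other 6 letters (GAZELE).
Those 6 letters have E appearing twice, giving (6)!/(2!) = 360.

360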